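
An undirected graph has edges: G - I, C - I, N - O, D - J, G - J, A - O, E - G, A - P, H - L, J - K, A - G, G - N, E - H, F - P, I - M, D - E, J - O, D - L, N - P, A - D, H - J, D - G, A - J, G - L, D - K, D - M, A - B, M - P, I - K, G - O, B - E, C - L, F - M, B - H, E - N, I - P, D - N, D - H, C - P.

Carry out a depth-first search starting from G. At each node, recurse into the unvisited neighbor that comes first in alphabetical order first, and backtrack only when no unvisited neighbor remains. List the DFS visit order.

Visit G
G → A
A → B
B → E
E → D
D → H
H → J
J → K
K → I
I → C
C → L
C → P
P → F
F → M
P → N
N → O

G, A, B, E, D, H, J, K, I, C, L, P, F, M, N, O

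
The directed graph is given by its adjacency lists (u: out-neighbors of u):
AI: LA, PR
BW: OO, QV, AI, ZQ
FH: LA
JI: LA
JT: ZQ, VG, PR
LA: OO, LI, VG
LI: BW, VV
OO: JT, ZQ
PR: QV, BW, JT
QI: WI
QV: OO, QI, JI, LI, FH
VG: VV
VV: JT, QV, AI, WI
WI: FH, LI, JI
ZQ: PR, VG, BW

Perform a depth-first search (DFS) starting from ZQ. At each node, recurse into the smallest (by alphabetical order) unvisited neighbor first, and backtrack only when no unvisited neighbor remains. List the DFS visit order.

ZQ BW AI LA LI VV JT PR QV FH JI OO QI WI VG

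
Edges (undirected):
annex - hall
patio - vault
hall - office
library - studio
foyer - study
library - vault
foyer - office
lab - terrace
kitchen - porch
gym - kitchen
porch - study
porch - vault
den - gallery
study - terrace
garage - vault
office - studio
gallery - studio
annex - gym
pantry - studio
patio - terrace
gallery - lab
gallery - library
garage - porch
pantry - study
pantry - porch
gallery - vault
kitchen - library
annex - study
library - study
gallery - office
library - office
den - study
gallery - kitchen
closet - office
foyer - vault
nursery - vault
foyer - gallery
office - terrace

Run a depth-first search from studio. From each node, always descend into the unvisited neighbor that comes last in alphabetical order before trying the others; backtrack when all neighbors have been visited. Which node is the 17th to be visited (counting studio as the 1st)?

Visit studio
studio → pantry
pantry → study
study → terrace
terrace → patio
patio → vault
vault → porch
porch → kitchen
kitchen → library
library → office
office → hall
hall → annex
annex → gym
office → gallery
gallery → lab
gallery → foyer
gallery → den
office → closet
porch → garage
vault → nursery

Visit order: studio, pantry, study, terrace, patio, vault, porch, kitchen, library, office, hall, annex, gym, gallery, lab, foyer, den, closet, garage, nursery

den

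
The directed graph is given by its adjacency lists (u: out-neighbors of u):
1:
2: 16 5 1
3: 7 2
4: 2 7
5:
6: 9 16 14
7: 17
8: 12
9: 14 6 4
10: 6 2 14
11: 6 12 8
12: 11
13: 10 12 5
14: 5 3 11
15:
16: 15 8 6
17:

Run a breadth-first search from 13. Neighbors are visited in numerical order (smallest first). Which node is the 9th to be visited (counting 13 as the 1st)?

Visit 13; enqueue 5, 10, 12 → queue [5, 10, 12]
Visit 5 → queue [10, 12]
Visit 10; enqueue 2, 6, 14 → queue [12, 2, 6, 14]
Visit 12; enqueue 11 → queue [2, 6, 14, 11]
Visit 2; enqueue 1, 16 → queue [6, 14, 11, 1, 16]
Visit 6; enqueue 9 → queue [14, 11, 1, 16, 9]
Visit 14; enqueue 3 → queue [11, 1, 16, 9, 3]
Visit 11; enqueue 8 → queue [1, 16, 9, 3, 8]
Visit 1 → queue [16, 9, 3, 8]
Visit 16; enqueue 15 → queue [9, 3, 8, 15]
Visit 9; enqueue 4 → queue [3, 8, 15, 4]
Visit 3; enqueue 7 → queue [8, 15, 4, 7]
Visit 8 → queue [15, 4, 7]
Visit 15 → queue [4, 7]
Visit 4 → queue [7]
Visit 7; enqueue 17 → queue [17]
Visit 17 → queue []

Visit order: 13, 5, 10, 12, 2, 6, 14, 11, 1, 16, 9, 3, 8, 15, 4, 7, 17

1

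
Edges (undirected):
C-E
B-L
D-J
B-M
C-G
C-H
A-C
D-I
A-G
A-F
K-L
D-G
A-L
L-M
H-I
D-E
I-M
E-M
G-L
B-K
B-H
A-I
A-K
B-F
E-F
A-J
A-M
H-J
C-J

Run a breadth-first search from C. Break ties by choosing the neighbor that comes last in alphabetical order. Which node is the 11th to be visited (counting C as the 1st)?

M

Visit C; enqueue J, H, G, E, A → queue [J, H, G, E, A]
Visit J; enqueue D → queue [H, G, E, A, D]
Visit H; enqueue I, B → queue [G, E, A, D, I, B]
Visit G; enqueue L → queue [E, A, D, I, B, L]
Visit E; enqueue M, F → queue [A, D, I, B, L, M, F]
Visit A; enqueue K → queue [D, I, B, L, M, F, K]
Visit D → queue [I, B, L, M, F, K]
Visit I → queue [B, L, M, F, K]
Visit B → queue [L, M, F, K]
Visit L → queue [M, F, K]
Visit M → queue [F, K]
Visit F → queue [K]
Visit K → queue []

Visit order: C, J, H, G, E, A, D, I, B, L, M, F, K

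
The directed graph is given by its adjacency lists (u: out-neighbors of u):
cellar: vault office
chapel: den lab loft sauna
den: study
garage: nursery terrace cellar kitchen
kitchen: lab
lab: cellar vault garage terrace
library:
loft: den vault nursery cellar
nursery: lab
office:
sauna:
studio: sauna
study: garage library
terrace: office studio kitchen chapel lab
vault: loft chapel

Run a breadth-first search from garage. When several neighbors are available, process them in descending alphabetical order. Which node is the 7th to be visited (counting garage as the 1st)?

office

Visit garage; enqueue terrace, nursery, kitchen, cellar → queue [terrace, nursery, kitchen, cellar]
Visit terrace; enqueue studio, office, lab, chapel → queue [nursery, kitchen, cellar, studio, office, lab, chapel]
Visit nursery → queue [kitchen, cellar, studio, office, lab, chapel]
Visit kitchen → queue [cellar, studio, office, lab, chapel]
Visit cellar; enqueue vault → queue [studio, office, lab, chapel, vault]
Visit studio; enqueue sauna → queue [office, lab, chapel, vault, sauna]
Visit office → queue [lab, chapel, vault, sauna]
Visit lab → queue [chapel, vault, sauna]
Visit chapel; enqueue loft, den → queue [vault, sauna, loft, den]
Visit vault → queue [sauna, loft, den]
Visit sauna → queue [loft, den]
Visit loft → queue [den]
Visit den; enqueue study → queue [study]
Visit study; enqueue library → queue [library]
Visit library → queue []

Visit order: garage, terrace, nursery, kitchen, cellar, studio, office, lab, chapel, vault, sauna, loft, den, study, library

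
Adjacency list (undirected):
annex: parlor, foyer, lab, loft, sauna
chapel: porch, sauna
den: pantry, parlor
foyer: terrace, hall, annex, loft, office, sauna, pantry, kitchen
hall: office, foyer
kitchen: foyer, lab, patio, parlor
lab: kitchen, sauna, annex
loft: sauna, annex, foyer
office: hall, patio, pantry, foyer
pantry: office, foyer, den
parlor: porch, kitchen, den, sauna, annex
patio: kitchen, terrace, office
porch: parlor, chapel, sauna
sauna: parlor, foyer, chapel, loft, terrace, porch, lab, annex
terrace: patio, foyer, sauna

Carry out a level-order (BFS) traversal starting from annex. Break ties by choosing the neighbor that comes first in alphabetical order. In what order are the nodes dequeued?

annex, foyer, lab, loft, parlor, sauna, hall, kitchen, office, pantry, terrace, den, porch, chapel, patio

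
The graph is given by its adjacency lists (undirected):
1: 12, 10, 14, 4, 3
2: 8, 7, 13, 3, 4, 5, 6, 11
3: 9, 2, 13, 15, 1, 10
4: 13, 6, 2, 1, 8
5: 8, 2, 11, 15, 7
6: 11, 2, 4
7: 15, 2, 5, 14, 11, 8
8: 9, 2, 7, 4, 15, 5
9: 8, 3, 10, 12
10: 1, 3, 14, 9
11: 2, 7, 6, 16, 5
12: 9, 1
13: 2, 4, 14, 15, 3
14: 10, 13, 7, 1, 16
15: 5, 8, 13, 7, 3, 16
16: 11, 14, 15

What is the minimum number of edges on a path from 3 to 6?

2

Level 0: 3
Level 1: 1, 2, 9, 10, 13, 15
Level 2: 4, 5, 6, 7, 8, 11, 12, 14, 16
6 first appears at level 2.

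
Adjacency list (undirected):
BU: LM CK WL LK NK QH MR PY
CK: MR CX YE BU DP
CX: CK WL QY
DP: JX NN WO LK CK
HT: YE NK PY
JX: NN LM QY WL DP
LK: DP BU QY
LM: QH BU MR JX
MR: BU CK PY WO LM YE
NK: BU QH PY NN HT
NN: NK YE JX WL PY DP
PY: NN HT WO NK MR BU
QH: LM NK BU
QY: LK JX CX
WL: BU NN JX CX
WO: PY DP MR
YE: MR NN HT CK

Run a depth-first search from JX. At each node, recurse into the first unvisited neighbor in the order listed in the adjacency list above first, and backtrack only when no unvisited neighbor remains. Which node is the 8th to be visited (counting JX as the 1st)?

Visit JX
JX → NN
NN → NK
NK → BU
BU → LM
LM → QH
LM → MR
MR → CK
CK → CX
CX → WL
CX → QY
QY → LK
LK → DP
DP → WO
WO → PY
PY → HT
HT → YE

Visit order: JX, NN, NK, BU, LM, QH, MR, CK, CX, WL, QY, LK, DP, WO, PY, HT, YE

CK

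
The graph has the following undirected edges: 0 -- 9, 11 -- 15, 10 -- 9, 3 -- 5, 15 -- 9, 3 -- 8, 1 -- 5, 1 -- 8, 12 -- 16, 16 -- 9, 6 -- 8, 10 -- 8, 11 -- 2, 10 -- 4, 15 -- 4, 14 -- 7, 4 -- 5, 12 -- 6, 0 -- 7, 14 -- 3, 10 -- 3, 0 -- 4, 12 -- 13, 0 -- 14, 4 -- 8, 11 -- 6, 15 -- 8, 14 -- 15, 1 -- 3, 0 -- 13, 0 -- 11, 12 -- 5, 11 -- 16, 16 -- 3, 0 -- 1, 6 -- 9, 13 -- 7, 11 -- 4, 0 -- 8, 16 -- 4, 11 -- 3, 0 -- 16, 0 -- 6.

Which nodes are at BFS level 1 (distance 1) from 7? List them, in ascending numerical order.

0, 13, 14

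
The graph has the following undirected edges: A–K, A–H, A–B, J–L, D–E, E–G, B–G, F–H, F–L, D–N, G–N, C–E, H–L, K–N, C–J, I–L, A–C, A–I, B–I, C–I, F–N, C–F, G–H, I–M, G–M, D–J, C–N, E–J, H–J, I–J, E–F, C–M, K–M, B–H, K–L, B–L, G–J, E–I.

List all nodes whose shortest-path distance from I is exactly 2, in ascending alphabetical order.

D, F, G, H, K, N

Level 0: I
Level 1: A, B, C, E, J, L, M
Level 2: D, F, G, H, K, N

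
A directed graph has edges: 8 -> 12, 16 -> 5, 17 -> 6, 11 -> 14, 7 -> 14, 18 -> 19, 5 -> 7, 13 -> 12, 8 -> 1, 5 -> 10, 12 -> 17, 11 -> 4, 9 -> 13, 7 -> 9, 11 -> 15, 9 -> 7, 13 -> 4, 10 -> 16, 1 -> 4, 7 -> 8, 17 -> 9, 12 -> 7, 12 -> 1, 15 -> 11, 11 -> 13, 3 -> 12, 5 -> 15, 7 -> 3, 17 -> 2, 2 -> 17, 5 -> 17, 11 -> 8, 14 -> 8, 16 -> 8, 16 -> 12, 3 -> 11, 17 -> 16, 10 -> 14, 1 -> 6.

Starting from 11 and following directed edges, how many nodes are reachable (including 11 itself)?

BFS from 11 visits: 11, 4, 8, 13, 14, 15, 1, 12, 6, 7, 17, 3, 9, 2, 16, 5, 10
Reachable nodes: 17 of 19 total.

17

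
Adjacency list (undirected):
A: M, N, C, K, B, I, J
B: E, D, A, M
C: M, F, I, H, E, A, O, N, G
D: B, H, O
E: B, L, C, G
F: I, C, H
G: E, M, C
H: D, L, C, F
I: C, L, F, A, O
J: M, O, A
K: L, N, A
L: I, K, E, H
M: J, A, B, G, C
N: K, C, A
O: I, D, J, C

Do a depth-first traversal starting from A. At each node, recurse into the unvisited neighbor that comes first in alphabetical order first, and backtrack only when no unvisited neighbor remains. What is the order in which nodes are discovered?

Visit A
A → B
B → D
D → H
H → C
C → E
E → G
G → M
M → J
J → O
O → I
I → F
I → L
L → K
K → N

A, B, D, H, C, E, G, M, J, O, I, F, L, K, N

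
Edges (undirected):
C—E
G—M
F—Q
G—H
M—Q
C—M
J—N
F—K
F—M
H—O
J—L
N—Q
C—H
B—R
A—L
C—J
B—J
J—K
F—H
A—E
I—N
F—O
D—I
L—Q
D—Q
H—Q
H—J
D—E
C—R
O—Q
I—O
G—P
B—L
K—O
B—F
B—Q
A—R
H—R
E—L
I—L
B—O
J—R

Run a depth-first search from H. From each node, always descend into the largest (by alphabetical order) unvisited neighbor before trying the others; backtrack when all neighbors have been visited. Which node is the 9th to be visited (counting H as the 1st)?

M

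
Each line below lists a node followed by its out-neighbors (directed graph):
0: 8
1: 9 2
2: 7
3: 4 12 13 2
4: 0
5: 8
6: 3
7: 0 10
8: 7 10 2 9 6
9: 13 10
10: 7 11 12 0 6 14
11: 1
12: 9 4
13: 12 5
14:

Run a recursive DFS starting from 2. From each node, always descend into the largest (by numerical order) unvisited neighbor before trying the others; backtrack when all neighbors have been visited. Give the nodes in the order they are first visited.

2 -> 7 -> 10 -> 14 -> 12 -> 9 -> 13 -> 5 -> 8 -> 6 -> 3 -> 4 -> 0 -> 11 -> 1

Visit 2
2 → 7
7 → 10
10 → 14
10 → 12
12 → 9
9 → 13
13 → 5
5 → 8
8 → 6
6 → 3
3 → 4
4 → 0
10 → 11
11 → 1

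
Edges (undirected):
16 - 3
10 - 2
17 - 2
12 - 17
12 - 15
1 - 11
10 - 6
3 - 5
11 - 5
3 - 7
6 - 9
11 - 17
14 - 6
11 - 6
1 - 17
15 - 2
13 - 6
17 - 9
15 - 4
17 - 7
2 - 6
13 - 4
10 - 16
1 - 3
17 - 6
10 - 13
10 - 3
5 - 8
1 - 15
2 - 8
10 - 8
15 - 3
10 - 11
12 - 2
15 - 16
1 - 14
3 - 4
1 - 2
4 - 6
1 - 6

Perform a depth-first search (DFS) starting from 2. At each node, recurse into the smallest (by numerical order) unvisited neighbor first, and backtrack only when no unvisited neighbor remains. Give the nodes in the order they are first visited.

2, 1, 3, 4, 6, 9, 17, 7, 11, 5, 8, 10, 13, 16, 15, 12, 14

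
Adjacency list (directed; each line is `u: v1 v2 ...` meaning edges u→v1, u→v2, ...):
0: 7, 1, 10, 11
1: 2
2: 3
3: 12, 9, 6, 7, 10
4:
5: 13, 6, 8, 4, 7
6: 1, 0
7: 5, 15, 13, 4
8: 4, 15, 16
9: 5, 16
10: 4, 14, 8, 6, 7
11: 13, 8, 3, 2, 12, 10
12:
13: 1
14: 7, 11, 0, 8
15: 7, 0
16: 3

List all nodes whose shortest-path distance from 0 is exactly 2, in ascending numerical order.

2, 3, 4, 5, 6, 8, 12, 13, 14, 15

Level 0: 0
Level 1: 1, 7, 10, 11
Level 2: 2, 3, 4, 5, 6, 8, 12, 13, 14, 15
Level 3: 9, 16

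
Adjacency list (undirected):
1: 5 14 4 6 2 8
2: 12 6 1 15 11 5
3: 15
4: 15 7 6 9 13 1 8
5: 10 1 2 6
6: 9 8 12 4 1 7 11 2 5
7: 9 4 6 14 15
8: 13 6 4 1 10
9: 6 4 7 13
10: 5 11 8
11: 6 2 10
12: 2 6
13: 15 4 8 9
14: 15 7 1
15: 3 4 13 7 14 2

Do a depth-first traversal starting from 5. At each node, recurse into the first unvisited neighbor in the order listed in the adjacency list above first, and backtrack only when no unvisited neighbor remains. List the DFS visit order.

Visit 5
5 → 10
10 → 11
11 → 6
6 → 9
9 → 4
4 → 15
15 → 3
15 → 13
13 → 8
8 → 1
1 → 14
14 → 7
1 → 2
2 → 12

5, 10, 11, 6, 9, 4, 15, 3, 13, 8, 1, 14, 7, 2, 12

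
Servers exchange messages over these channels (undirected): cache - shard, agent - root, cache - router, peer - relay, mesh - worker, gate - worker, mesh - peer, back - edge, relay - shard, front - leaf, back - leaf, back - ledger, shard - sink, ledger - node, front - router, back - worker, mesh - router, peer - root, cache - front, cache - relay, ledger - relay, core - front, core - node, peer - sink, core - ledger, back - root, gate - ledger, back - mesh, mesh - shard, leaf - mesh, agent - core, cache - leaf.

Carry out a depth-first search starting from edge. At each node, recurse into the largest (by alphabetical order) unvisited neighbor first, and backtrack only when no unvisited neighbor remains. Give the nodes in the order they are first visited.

edge back worker mesh shard sink peer root agent core node ledger relay cache router front leaf gate

Visit edge
edge → back
back → worker
worker → mesh
mesh → shard
shard → sink
sink → peer
peer → root
root → agent
agent → core
core → node
node → ledger
ledger → relay
relay → cache
cache → router
router → front
front → leaf
ledger → gate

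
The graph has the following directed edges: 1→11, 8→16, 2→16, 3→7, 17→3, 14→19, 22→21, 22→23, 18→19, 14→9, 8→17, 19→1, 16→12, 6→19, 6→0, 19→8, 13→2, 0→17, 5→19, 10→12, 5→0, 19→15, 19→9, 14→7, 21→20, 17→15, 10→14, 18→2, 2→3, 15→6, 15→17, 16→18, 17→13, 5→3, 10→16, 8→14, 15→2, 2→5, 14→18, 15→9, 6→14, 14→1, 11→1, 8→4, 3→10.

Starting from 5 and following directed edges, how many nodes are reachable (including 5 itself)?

20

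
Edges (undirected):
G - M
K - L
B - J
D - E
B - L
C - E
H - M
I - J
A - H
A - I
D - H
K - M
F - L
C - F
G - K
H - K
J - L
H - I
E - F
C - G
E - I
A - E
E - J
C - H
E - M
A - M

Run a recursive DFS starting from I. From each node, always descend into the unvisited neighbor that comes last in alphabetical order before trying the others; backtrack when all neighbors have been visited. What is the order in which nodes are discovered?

I, J, L, K, M, H, D, E, F, C, G, A, B

Visit I
I → J
J → L
L → K
K → M
M → H
H → D
D → E
E → F
F → C
C → G
E → A
L → B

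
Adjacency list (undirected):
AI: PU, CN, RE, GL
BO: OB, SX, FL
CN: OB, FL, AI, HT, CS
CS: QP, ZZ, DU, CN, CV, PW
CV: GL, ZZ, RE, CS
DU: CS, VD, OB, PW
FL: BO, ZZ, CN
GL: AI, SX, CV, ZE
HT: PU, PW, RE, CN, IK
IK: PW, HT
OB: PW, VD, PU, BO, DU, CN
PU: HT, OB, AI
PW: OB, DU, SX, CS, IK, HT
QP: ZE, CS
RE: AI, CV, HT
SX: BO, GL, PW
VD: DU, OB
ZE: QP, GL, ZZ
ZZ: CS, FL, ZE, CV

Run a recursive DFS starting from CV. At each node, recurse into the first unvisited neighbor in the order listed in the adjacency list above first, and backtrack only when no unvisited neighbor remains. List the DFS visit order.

CV → GL → AI → PU → HT → PW → OB → VD → DU → CS → QP → ZE → ZZ → FL → BO → SX → CN → IK → RE

Visit CV
CV → GL
GL → AI
AI → PU
PU → HT
HT → PW
PW → OB
OB → VD
VD → DU
DU → CS
CS → QP
QP → ZE
ZE → ZZ
ZZ → FL
FL → BO
BO → SX
FL → CN
PW → IK
HT → RE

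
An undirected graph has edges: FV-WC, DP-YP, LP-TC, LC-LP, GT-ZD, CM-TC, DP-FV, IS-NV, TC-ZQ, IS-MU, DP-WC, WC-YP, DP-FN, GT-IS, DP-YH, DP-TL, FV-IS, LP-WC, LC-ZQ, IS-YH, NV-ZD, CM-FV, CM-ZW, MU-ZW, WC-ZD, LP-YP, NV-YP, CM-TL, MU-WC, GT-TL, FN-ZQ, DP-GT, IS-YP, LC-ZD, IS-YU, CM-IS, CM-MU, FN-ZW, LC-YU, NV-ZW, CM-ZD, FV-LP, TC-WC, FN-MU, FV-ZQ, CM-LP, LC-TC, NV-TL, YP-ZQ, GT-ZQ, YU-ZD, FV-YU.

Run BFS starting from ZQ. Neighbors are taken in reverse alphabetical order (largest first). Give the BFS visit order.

ZQ -> YP -> TC -> LC -> GT -> FV -> FN -> WC -> NV -> LP -> IS -> DP -> CM -> ZD -> YU -> TL -> ZW -> MU -> YH

Visit ZQ; enqueue YP, TC, LC, GT, FV, FN → queue [YP, TC, LC, GT, FV, FN]
Visit YP; enqueue WC, NV, LP, IS, DP → queue [TC, LC, GT, FV, FN, WC, NV, LP, IS, DP]
Visit TC; enqueue CM → queue [LC, GT, FV, FN, WC, NV, LP, IS, DP, CM]
Visit LC; enqueue ZD, YU → queue [GT, FV, FN, WC, NV, LP, IS, DP, CM, ZD, YU]
Visit GT; enqueue TL → queue [FV, FN, WC, NV, LP, IS, DP, CM, ZD, YU, TL]
Visit FV → queue [FN, WC, NV, LP, IS, DP, CM, ZD, YU, TL]
Visit FN; enqueue ZW, MU → queue [WC, NV, LP, IS, DP, CM, ZD, YU, TL, ZW, MU]
Visit WC → queue [NV, LP, IS, DP, CM, ZD, YU, TL, ZW, MU]
Visit NV → queue [LP, IS, DP, CM, ZD, YU, TL, ZW, MU]
Visit LP → queue [IS, DP, CM, ZD, YU, TL, ZW, MU]
Visit IS; enqueue YH → queue [DP, CM, ZD, YU, TL, ZW, MU, YH]
Visit DP → queue [CM, ZD, YU, TL, ZW, MU, YH]
Visit CM → queue [ZD, YU, TL, ZW, MU, YH]
Visit ZD → queue [YU, TL, ZW, MU, YH]
Visit YU → queue [TL, ZW, MU, YH]
Visit TL → queue [ZW, MU, YH]
Visit ZW → queue [MU, YH]
Visit MU → queue [YH]
Visit YH → queue []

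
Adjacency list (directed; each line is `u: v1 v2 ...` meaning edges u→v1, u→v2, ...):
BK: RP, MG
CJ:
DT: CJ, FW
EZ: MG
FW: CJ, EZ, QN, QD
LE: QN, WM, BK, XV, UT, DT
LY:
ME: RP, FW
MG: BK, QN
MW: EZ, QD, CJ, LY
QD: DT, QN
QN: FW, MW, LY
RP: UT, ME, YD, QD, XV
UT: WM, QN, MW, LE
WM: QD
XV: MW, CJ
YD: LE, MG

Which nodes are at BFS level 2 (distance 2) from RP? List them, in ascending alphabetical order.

CJ, DT, FW, LE, MG, MW, QN, WM

Level 0: RP
Level 1: ME, QD, UT, XV, YD
Level 2: CJ, DT, FW, LE, MG, MW, QN, WM
Level 3: BK, EZ, LY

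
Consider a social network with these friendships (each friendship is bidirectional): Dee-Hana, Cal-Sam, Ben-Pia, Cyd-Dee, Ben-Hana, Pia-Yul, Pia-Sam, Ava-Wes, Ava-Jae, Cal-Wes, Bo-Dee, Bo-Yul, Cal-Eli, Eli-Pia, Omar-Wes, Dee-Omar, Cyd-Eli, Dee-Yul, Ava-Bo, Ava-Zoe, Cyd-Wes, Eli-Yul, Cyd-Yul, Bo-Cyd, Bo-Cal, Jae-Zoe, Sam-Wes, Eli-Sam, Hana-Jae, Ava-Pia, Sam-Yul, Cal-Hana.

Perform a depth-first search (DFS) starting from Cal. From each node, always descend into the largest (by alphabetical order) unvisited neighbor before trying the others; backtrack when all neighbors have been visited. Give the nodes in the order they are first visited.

Cal Wes Sam Yul Pia Eli Cyd Dee Omar Hana Jae Zoe Ava Bo Ben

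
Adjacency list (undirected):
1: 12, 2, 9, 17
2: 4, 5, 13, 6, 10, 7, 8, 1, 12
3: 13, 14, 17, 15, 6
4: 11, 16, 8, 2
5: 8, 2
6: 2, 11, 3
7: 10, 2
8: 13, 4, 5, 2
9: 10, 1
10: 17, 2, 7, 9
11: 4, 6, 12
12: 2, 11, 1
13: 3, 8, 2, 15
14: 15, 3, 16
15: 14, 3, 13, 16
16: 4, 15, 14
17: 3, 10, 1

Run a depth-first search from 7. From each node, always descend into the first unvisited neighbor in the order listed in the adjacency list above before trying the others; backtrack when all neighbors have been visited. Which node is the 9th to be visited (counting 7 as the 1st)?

Visit 7
7 → 10
10 → 17
17 → 3
3 → 13
13 → 8
8 → 4
4 → 11
11 → 6
6 → 2
2 → 5
2 → 1
1 → 12
1 → 9
4 → 16
16 → 15
15 → 14

Visit order: 7, 10, 17, 3, 13, 8, 4, 11, 6, 2, 5, 1, 12, 9, 16, 15, 14

6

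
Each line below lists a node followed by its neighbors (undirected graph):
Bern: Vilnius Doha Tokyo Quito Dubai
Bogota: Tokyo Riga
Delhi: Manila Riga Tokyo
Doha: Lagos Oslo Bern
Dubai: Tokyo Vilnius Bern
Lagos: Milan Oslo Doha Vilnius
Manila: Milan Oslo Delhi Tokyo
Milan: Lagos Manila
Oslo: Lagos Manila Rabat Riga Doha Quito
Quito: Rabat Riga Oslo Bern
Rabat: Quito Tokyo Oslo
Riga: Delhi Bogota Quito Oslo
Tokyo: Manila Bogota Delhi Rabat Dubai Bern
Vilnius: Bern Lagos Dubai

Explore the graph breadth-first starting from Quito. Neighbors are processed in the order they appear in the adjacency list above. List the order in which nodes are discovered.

Visit Quito; enqueue Rabat, Riga, Oslo, Bern → queue [Rabat, Riga, Oslo, Bern]
Visit Rabat; enqueue Tokyo → queue [Riga, Oslo, Bern, Tokyo]
Visit Riga; enqueue Delhi, Bogota → queue [Oslo, Bern, Tokyo, Delhi, Bogota]
Visit Oslo; enqueue Lagos, Manila, Doha → queue [Bern, Tokyo, Delhi, Bogota, Lagos, Manila, Doha]
Visit Bern; enqueue Vilnius, Dubai → queue [Tokyo, Delhi, Bogota, Lagos, Manila, Doha, Vilnius, Dubai]
Visit Tokyo → queue [Delhi, Bogota, Lagos, Manila, Doha, Vilnius, Dubai]
Visit Delhi → queue [Bogota, Lagos, Manila, Doha, Vilnius, Dubai]
Visit Bogota → queue [Lagos, Manila, Doha, Vilnius, Dubai]
Visit Lagos; enqueue Milan → queue [Manila, Doha, Vilnius, Dubai, Milan]
Visit Manila → queue [Doha, Vilnius, Dubai, Milan]
Visit Doha → queue [Vilnius, Dubai, Milan]
Visit Vilnius → queue [Dubai, Milan]
Visit Dubai → queue [Milan]
Visit Milan → queue []

Quito → Rabat → Riga → Oslo → Bern → Tokyo → Delhi → Bogota → Lagos → Manila → Doha → Vilnius → Dubai → Milan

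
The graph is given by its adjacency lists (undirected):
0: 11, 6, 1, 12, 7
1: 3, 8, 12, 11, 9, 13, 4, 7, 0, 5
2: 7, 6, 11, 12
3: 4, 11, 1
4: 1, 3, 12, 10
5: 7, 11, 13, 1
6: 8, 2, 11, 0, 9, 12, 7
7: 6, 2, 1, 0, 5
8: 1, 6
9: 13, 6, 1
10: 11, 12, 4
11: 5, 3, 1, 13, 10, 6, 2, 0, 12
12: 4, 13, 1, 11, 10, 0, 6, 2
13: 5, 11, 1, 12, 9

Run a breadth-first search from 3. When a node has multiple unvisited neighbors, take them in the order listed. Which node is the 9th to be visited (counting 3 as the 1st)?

6

Visit 3; enqueue 4, 11, 1 → queue [4, 11, 1]
Visit 4; enqueue 12, 10 → queue [11, 1, 12, 10]
Visit 11; enqueue 5, 13, 6, 2, 0 → queue [1, 12, 10, 5, 13, 6, 2, 0]
Visit 1; enqueue 8, 9, 7 → queue [12, 10, 5, 13, 6, 2, 0, 8, 9, 7]
Visit 12 → queue [10, 5, 13, 6, 2, 0, 8, 9, 7]
Visit 10 → queue [5, 13, 6, 2, 0, 8, 9, 7]
Visit 5 → queue [13, 6, 2, 0, 8, 9, 7]
Visit 13 → queue [6, 2, 0, 8, 9, 7]
Visit 6 → queue [2, 0, 8, 9, 7]
Visit 2 → queue [0, 8, 9, 7]
Visit 0 → queue [8, 9, 7]
Visit 8 → queue [9, 7]
Visit 9 → queue [7]
Visit 7 → queue []

Visit order: 3, 4, 11, 1, 12, 10, 5, 13, 6, 2, 0, 8, 9, 7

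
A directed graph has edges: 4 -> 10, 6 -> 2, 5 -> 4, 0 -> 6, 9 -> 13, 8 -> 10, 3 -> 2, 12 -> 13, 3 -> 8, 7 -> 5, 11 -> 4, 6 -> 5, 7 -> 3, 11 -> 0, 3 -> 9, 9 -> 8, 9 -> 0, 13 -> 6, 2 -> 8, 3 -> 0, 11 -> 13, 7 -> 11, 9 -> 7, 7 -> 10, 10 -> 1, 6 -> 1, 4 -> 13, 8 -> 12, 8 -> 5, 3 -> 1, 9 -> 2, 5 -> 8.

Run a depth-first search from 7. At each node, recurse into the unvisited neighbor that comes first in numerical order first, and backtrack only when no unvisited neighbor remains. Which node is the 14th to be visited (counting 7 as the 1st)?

Visit 7
7 → 3
3 → 0
0 → 6
6 → 1
6 → 2
2 → 8
8 → 5
5 → 4
4 → 10
4 → 13
8 → 12
3 → 9
7 → 11

Visit order: 7, 3, 0, 6, 1, 2, 8, 5, 4, 10, 13, 12, 9, 11

11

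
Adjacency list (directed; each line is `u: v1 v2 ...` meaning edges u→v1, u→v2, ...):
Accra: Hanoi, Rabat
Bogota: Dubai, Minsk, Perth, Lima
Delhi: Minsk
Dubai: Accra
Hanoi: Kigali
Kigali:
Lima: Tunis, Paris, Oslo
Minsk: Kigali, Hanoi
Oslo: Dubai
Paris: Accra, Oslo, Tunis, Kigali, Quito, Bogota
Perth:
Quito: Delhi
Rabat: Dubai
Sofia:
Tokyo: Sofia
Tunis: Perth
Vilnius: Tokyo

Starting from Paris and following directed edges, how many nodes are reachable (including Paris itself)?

14

BFS from Paris visits: Paris, Accra, Bogota, Kigali, Oslo, Quito, Tunis, Hanoi, Rabat, Dubai, Lima, Minsk, Perth, Delhi
Reachable nodes: 14 of 17 total.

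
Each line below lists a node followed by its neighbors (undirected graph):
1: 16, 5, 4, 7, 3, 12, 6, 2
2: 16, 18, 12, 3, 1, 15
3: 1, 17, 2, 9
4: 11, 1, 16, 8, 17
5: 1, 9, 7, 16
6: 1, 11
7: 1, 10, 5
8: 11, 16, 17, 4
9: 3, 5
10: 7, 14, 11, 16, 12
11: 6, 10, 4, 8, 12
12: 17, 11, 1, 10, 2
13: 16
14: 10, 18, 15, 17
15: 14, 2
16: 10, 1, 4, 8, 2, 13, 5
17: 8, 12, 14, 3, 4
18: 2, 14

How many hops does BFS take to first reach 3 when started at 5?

Level 0: 5
Level 1: 1, 7, 9, 16
Level 2: 2, 3, 4, 6, 8, 10, 12, 13
Level 3: 11, 14, 15, 17, 18
3 first appears at level 2.

2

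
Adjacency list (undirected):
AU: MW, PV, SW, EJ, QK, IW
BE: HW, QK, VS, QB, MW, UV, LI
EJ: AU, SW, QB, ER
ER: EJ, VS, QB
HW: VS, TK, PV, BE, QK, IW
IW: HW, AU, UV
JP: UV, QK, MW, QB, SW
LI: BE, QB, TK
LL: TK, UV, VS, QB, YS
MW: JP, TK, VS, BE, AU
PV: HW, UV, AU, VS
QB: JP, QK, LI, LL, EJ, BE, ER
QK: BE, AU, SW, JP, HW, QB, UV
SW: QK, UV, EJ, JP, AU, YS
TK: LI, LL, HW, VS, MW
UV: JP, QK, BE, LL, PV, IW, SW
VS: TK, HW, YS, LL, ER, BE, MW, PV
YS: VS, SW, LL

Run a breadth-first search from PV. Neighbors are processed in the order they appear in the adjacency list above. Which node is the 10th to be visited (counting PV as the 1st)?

JP

Visit PV; enqueue HW, UV, AU, VS → queue [HW, UV, AU, VS]
Visit HW; enqueue TK, BE, QK, IW → queue [UV, AU, VS, TK, BE, QK, IW]
Visit UV; enqueue JP, LL, SW → queue [AU, VS, TK, BE, QK, IW, JP, LL, SW]
Visit AU; enqueue MW, EJ → queue [VS, TK, BE, QK, IW, JP, LL, SW, MW, EJ]
Visit VS; enqueue YS, ER → queue [TK, BE, QK, IW, JP, LL, SW, MW, EJ, YS, ER]
Visit TK; enqueue LI → queue [BE, QK, IW, JP, LL, SW, MW, EJ, YS, ER, LI]
Visit BE; enqueue QB → queue [QK, IW, JP, LL, SW, MW, EJ, YS, ER, LI, QB]
Visit QK → queue [IW, JP, LL, SW, MW, EJ, YS, ER, LI, QB]
Visit IW → queue [JP, LL, SW, MW, EJ, YS, ER, LI, QB]
Visit JP → queue [LL, SW, MW, EJ, YS, ER, LI, QB]
Visit LL → queue [SW, MW, EJ, YS, ER, LI, QB]
Visit SW → queue [MW, EJ, YS, ER, LI, QB]
Visit MW → queue [EJ, YS, ER, LI, QB]
Visit EJ → queue [YS, ER, LI, QB]
Visit YS → queue [ER, LI, QB]
Visit ER → queue [LI, QB]
Visit LI → queue [QB]
Visit QB → queue []

Visit order: PV, HW, UV, AU, VS, TK, BE, QK, IW, JP, LL, SW, MW, EJ, YS, ER, LI, QB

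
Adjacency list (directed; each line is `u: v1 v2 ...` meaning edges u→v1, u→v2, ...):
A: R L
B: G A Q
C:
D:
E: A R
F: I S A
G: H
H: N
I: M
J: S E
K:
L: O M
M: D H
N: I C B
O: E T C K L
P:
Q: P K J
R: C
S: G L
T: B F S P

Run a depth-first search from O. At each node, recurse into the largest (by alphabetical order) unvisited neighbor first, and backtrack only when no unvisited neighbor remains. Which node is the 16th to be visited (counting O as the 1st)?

R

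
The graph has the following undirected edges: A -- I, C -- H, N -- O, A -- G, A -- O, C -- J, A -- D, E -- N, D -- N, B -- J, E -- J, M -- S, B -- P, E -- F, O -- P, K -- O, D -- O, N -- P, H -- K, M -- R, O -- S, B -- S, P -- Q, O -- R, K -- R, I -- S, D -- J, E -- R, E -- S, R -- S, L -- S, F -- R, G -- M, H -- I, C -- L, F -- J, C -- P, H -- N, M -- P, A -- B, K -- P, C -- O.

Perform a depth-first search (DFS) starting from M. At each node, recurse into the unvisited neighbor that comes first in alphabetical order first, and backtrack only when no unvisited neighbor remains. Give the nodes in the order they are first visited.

Visit M
M → G
G → A
A → B
B → J
J → C
C → H
H → I
I → S
S → E
E → F
F → R
R → K
K → O
O → D
D → N
N → P
P → Q
S → L

M → G → A → B → J → C → H → I → S → E → F → R → K → O → D → N → P → Q → L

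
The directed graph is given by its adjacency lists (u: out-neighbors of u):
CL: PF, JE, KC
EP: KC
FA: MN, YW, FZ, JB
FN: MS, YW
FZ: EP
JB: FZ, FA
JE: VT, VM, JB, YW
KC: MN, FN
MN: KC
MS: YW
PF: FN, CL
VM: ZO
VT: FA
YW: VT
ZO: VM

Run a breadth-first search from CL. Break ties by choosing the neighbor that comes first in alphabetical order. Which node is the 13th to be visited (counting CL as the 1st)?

ZO

Visit CL; enqueue JE, KC, PF → queue [JE, KC, PF]
Visit JE; enqueue JB, VM, VT, YW → queue [KC, PF, JB, VM, VT, YW]
Visit KC; enqueue FN, MN → queue [PF, JB, VM, VT, YW, FN, MN]
Visit PF → queue [JB, VM, VT, YW, FN, MN]
Visit JB; enqueue FA, FZ → queue [VM, VT, YW, FN, MN, FA, FZ]
Visit VM; enqueue ZO → queue [VT, YW, FN, MN, FA, FZ, ZO]
Visit VT → queue [YW, FN, MN, FA, FZ, ZO]
Visit YW → queue [FN, MN, FA, FZ, ZO]
Visit FN; enqueue MS → queue [MN, FA, FZ, ZO, MS]
Visit MN → queue [FA, FZ, ZO, MS]
Visit FA → queue [FZ, ZO, MS]
Visit FZ; enqueue EP → queue [ZO, MS, EP]
Visit ZO → queue [MS, EP]
Visit MS → queue [EP]
Visit EP → queue []

Visit order: CL, JE, KC, PF, JB, VM, VT, YW, FN, MN, FA, FZ, ZO, MS, EP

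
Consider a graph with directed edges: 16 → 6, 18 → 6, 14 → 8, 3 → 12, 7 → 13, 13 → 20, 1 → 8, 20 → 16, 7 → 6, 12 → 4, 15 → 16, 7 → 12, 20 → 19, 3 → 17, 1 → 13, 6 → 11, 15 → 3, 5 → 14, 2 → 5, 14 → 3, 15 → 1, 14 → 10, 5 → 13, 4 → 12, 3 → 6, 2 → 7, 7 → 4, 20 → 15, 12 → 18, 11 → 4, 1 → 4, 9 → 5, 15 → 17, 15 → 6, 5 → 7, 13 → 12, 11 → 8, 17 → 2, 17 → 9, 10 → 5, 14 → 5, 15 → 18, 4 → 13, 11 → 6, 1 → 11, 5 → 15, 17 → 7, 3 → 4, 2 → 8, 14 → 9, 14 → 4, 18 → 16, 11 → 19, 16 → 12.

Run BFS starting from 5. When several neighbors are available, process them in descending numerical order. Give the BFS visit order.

5, 15, 14, 13, 7, 18, 17, 16, 6, 3, 1, 10, 9, 8, 4, 20, 12, 2, 11, 19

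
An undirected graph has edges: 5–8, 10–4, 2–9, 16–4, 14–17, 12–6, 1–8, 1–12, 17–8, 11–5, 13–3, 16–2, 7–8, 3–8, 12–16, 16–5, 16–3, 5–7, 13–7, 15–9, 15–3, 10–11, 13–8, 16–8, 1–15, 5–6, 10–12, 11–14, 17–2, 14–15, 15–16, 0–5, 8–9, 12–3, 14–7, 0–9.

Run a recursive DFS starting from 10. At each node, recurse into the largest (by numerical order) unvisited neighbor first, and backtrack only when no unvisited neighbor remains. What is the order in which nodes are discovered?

Visit 10
10 → 12
12 → 16
16 → 15
15 → 14
14 → 17
17 → 8
8 → 13
13 → 7
7 → 5
5 → 11
5 → 6
5 → 0
0 → 9
9 → 2
13 → 3
8 → 1
16 → 4

10, 12, 16, 15, 14, 17, 8, 13, 7, 5, 11, 6, 0, 9, 2, 3, 1, 4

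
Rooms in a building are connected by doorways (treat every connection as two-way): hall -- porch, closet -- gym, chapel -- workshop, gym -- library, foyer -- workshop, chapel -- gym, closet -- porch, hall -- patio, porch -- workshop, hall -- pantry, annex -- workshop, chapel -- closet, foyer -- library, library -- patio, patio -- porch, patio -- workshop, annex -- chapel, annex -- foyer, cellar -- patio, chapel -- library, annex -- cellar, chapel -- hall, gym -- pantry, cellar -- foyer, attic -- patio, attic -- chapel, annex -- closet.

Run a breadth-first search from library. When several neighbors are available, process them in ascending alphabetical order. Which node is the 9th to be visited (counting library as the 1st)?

hall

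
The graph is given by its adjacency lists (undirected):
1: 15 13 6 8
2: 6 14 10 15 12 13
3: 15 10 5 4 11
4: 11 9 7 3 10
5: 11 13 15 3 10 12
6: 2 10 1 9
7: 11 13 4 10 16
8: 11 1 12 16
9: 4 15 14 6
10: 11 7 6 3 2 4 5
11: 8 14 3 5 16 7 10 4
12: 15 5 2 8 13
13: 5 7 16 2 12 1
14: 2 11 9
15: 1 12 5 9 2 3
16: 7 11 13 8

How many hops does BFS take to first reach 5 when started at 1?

2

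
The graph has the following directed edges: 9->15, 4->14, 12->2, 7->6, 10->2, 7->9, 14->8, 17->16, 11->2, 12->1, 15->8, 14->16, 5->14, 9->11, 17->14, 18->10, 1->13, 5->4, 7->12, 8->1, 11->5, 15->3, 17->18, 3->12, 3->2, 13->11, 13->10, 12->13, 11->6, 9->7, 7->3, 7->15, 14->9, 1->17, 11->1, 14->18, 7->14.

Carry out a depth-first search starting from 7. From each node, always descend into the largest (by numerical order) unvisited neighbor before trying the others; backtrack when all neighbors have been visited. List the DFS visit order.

7 15 8 1 17 18 10 2 16 14 9 11 6 5 4 13 3 12

Visit 7
7 → 15
15 → 8
8 → 1
1 → 17
17 → 18
18 → 10
10 → 2
17 → 16
17 → 14
14 → 9
9 → 11
11 → 6
11 → 5
5 → 4
1 → 13
15 → 3
3 → 12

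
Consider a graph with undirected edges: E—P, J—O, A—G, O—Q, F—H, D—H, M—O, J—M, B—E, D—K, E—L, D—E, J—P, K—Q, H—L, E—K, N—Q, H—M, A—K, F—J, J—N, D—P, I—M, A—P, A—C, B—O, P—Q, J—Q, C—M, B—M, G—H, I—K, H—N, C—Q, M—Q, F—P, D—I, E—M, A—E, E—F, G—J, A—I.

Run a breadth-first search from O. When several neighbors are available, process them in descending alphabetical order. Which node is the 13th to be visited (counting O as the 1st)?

Visit O; enqueue Q, M, J, B → queue [Q, M, J, B]
Visit Q; enqueue P, N, K, C → queue [M, J, B, P, N, K, C]
Visit M; enqueue I, H, E → queue [J, B, P, N, K, C, I, H, E]
Visit J; enqueue G, F → queue [B, P, N, K, C, I, H, E, G, F]
Visit B → queue [P, N, K, C, I, H, E, G, F]
Visit P; enqueue D, A → queue [N, K, C, I, H, E, G, F, D, A]
Visit N → queue [K, C, I, H, E, G, F, D, A]
Visit K → queue [C, I, H, E, G, F, D, A]
Visit C → queue [I, H, E, G, F, D, A]
Visit I → queue [H, E, G, F, D, A]
Visit H; enqueue L → queue [E, G, F, D, A, L]
Visit E → queue [G, F, D, A, L]
Visit G → queue [F, D, A, L]
Visit F → queue [D, A, L]
Visit D → queue [A, L]
Visit A → queue [L]
Visit L → queue []

Visit order: O, Q, M, J, B, P, N, K, C, I, H, E, G, F, D, A, L

G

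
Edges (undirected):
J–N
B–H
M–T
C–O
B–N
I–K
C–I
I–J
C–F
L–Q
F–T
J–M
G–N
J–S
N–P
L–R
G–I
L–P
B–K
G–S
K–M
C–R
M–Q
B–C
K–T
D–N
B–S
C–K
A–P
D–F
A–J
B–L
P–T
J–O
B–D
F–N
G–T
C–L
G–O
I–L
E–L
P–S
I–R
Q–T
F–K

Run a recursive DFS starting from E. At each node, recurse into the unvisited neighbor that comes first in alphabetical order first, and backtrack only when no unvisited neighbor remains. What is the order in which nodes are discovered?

Visit E
E → L
L → B
B → C
C → F
F → D
D → N
N → G
G → I
I → J
J → A
A → P
P → S
P → T
T → K
K → M
M → Q
J → O
I → R
B → H

E, L, B, C, F, D, N, G, I, J, A, P, S, T, K, M, Q, O, R, H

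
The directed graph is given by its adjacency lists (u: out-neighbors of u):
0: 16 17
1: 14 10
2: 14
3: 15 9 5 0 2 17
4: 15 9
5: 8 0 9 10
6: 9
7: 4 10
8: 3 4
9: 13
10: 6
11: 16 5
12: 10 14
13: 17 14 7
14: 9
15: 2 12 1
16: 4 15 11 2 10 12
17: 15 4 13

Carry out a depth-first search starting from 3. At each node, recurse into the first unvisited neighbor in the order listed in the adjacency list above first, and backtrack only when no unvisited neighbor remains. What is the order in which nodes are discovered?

Visit 3
3 → 15
15 → 2
2 → 14
14 → 9
9 → 13
13 → 17
17 → 4
13 → 7
7 → 10
10 → 6
15 → 12
15 → 1
3 → 5
5 → 8
5 → 0
0 → 16
16 → 11

3, 15, 2, 14, 9, 13, 17, 4, 7, 10, 6, 12, 1, 5, 8, 0, 16, 11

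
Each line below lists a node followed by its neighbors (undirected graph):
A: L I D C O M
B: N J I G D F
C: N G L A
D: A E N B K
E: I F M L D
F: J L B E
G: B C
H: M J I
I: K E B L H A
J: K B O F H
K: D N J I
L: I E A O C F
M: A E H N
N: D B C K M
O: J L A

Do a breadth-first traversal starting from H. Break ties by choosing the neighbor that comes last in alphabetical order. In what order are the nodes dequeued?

Visit H; enqueue M, J, I → queue [M, J, I]
Visit M; enqueue N, E, A → queue [J, I, N, E, A]
Visit J; enqueue O, K, F, B → queue [I, N, E, A, O, K, F, B]
Visit I; enqueue L → queue [N, E, A, O, K, F, B, L]
Visit N; enqueue D, C → queue [E, A, O, K, F, B, L, D, C]
Visit E → queue [A, O, K, F, B, L, D, C]
Visit A → queue [O, K, F, B, L, D, C]
Visit O → queue [K, F, B, L, D, C]
Visit K → queue [F, B, L, D, C]
Visit F → queue [B, L, D, C]
Visit B; enqueue G → queue [L, D, C, G]
Visit L → queue [D, C, G]
Visit D → queue [C, G]
Visit C → queue [G]
Visit G → queue []

H, M, J, I, N, E, A, O, K, F, B, L, D, C, G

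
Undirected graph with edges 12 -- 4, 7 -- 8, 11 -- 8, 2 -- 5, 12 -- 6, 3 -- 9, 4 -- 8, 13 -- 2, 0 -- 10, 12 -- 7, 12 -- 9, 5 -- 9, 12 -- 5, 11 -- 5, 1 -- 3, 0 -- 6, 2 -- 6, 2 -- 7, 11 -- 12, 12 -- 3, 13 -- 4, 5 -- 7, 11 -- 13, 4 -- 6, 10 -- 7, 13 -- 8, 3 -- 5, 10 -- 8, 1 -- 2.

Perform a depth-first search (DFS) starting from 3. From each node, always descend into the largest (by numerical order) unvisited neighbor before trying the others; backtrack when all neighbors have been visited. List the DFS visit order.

3, 12, 11, 13, 8, 10, 7, 5, 9, 2, 6, 4, 0, 1

Visit 3
3 → 12
12 → 11
11 → 13
13 → 8
8 → 10
10 → 7
7 → 5
5 → 9
5 → 2
2 → 6
6 → 4
6 → 0
2 → 1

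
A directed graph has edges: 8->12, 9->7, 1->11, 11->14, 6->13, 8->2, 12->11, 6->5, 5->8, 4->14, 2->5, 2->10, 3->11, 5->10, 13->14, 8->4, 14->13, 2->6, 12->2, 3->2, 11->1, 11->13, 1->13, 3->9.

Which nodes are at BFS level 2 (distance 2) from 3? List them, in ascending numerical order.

1, 5, 6, 7, 10, 13, 14

Level 0: 3
Level 1: 2, 9, 11
Level 2: 1, 5, 6, 7, 10, 13, 14
Level 3: 8
Level 4: 4, 12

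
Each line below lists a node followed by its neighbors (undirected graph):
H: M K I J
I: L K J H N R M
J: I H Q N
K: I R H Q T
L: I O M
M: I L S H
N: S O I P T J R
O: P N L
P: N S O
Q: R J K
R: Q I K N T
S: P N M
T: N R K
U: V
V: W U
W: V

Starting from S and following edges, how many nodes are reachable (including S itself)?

13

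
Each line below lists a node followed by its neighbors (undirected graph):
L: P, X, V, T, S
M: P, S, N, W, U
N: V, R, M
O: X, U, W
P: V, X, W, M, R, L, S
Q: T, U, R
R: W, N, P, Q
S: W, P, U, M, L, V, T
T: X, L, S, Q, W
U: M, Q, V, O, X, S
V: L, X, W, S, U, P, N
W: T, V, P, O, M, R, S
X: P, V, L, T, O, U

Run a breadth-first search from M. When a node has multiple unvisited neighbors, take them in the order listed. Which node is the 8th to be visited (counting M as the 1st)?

X

Visit M; enqueue P, S, N, W, U → queue [P, S, N, W, U]
Visit P; enqueue V, X, R, L → queue [S, N, W, U, V, X, R, L]
Visit S; enqueue T → queue [N, W, U, V, X, R, L, T]
Visit N → queue [W, U, V, X, R, L, T]
Visit W; enqueue O → queue [U, V, X, R, L, T, O]
Visit U; enqueue Q → queue [V, X, R, L, T, O, Q]
Visit V → queue [X, R, L, T, O, Q]
Visit X → queue [R, L, T, O, Q]
Visit R → queue [L, T, O, Q]
Visit L → queue [T, O, Q]
Visit T → queue [O, Q]
Visit O → queue [Q]
Visit Q → queue []

Visit order: M, P, S, N, W, U, V, X, R, L, T, O, Q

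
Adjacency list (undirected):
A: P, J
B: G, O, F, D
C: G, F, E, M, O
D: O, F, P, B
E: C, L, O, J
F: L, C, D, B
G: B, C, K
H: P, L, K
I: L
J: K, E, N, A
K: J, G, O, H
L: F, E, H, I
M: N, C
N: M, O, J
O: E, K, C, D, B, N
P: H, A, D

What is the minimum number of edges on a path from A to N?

Level 0: A
Level 1: J, P
Level 2: D, E, H, K, N
Level 3: B, C, F, G, L, M, O
Level 4: I
N first appears at level 2.

2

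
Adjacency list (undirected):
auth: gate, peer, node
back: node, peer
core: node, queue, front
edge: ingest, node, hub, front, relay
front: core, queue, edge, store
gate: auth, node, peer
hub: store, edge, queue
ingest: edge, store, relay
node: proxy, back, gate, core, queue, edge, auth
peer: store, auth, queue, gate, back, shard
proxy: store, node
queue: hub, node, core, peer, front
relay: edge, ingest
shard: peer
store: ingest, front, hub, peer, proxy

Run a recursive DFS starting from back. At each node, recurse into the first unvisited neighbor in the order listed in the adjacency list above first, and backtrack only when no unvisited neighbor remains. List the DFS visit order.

back → node → proxy → store → ingest → edge → hub → queue → core → front → peer → auth → gate → shard → relay

Visit back
back → node
node → proxy
proxy → store
store → ingest
ingest → edge
edge → hub
hub → queue
queue → core
core → front
queue → peer
peer → auth
auth → gate
peer → shard
edge → relay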